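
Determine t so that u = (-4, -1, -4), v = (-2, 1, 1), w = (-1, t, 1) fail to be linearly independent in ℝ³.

Place the vectors as rows of a 3×3 matrix; dependence ⇔ determinant zero.
Expanding, det = 12*t - 9.
Solving 12*t - 9 = 0 yields t = 3/4.

t = 3/4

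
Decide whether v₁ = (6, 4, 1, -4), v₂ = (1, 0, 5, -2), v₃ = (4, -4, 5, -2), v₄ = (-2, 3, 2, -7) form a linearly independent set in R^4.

linearly independent

Form the 4×4 matrix with these as columns; its determinant is -1102.
A nonzero determinant means the columns are linearly independent.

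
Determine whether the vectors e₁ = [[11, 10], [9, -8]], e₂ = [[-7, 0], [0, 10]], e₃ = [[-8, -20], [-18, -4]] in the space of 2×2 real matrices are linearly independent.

Write each element as a coordinate vector in ℝ⁴ using {E₁₁, E₁₂, E₂₁, E₂₂}.
Row-reduce the matrix whose columns are e₁, e₂, e₃.
The reduction yields 2 nonzero rows, so the rank is 2.
Since rank 2 < 3, the set is linearly dependent.
Indeed 2e₁ + 2e₂ + e₃ = 0.

linearly dependent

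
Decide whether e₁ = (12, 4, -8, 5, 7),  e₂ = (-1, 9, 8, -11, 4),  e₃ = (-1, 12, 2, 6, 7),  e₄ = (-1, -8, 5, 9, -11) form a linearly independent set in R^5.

linearly independent

Place the vectors as rows of a 4×5 matrix and reduce to echelon form.
The reduction yields 4 nonzero rows, so the rank is 4.
Since rank = 4 (the number of vectors), the set is linearly independent.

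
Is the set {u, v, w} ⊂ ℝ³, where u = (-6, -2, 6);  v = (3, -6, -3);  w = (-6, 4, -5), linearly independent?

linearly independent

Row-reduce the matrix whose columns are u, v, w.
The reduction yields 3 nonzero rows, so the rank is 3.
Since rank = 3 (the number of vectors), the set is linearly independent.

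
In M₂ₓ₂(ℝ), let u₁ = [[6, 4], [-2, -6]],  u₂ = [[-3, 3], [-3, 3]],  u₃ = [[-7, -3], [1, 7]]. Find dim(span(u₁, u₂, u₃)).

Pass to coordinate vectors with respect to the basis {E₁₁, E₁₂, E₂₁, E₂₂}.
Put the 4×3 matrix [u₁|u₂|u₃] into echelon form.
Exactly 2 pivots survive; hence the rank is 2.

2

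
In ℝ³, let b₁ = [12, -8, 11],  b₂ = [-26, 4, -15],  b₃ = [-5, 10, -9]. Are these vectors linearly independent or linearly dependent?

The matrix [b₁|b₂|b₃] has determinant 0.
A zero determinant means the columns are linearly dependent.

linearly dependent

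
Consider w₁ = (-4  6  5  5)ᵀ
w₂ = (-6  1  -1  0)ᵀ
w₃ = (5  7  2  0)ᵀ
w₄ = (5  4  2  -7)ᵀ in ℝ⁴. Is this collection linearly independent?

linearly independent

The matrix [w₁|w₂|w₃|w₄] has determinant 1708.
A nonzero determinant means the columns are linearly independent.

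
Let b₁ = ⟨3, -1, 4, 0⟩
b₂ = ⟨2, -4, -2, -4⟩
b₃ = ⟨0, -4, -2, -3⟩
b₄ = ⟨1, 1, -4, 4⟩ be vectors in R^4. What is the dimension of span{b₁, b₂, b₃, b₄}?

Form the matrix with b₁, b₂, b₃, b₄ as columns and reduce.
Reduction leaves 4 leading entries, giving rank 4.

4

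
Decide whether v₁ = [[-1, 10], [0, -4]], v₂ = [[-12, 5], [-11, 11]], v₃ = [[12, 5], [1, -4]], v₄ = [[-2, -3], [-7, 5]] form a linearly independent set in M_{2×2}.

Write each element as a coordinate vector in ℝ⁴ using {E₁₁, E₁₂, E₂₁, E₂₂}.
Form the 4×4 matrix with these as columns; its determinant is 5184.
A nonzero determinant means the columns are linearly independent.

linearly independent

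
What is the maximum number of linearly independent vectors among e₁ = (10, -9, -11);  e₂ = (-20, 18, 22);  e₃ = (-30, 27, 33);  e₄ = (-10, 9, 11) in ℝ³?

1

Form the matrix with e₁, e₂, e₃, e₄ as columns and reduce.
The echelon form has 1 nonzero row, so the rank is 1.
(With 4 elements in a 3-dimensional space the rank is at most 3.)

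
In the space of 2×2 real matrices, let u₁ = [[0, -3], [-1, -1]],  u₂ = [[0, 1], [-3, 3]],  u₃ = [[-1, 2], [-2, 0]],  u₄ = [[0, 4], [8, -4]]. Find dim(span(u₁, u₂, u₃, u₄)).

3

Represent each element by its coordinate vector in ℝ⁴.
Apply Gaussian elimination to the matrix whose rows are u₁, u₂, u₃, u₄.
There are 3 pivot columns, so rank = 3.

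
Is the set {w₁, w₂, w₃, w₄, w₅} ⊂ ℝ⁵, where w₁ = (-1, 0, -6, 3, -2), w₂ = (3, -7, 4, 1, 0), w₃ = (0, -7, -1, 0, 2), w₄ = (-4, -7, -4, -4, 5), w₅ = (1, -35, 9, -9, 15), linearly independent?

linearly dependent

Form the 5×5 matrix with these as columns; its determinant is 0.
A zero determinant means the columns are linearly dependent.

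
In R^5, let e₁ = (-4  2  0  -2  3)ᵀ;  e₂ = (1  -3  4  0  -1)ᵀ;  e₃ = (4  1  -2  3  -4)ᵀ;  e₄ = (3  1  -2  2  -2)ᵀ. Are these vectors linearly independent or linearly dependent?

Row-reduce the matrix whose columns are e₁, e₂, e₃, e₄.
The reduction yields 4 nonzero rows, so the rank is 4.
Since rank = 4 (the number of vectors), the set is linearly independent.

linearly independent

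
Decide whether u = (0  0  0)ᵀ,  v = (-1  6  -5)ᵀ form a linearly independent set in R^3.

One of the vectors is the zero vector, so the set is linearly dependent.

linearly dependent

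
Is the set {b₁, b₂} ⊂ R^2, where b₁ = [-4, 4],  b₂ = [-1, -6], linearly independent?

Place the vectors as rows of a 2×2 matrix and reduce to echelon form.
The reduction yields 2 nonzero rows, so the rank is 2.
Since rank = 2 (the number of vectors), the set is linearly independent.

linearly independent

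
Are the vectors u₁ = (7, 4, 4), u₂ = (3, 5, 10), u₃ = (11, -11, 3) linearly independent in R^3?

Place the vectors as rows of a 3×3 matrix and reduce to echelon form.
The reduction yields 3 nonzero rows, so the rank is 3.
Since rank = 3 (the number of vectors), the set is linearly independent.

linearly independent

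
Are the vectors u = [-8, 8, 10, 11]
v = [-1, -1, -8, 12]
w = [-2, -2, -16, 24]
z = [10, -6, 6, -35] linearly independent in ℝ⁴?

linearly dependent

One vector is a scalar multiple of another, so the set is dependent.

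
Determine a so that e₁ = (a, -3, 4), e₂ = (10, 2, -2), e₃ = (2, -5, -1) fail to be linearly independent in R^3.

Dependence holds iff the 3×3 matrix [e₁ e₂ e₃] is singular.
The determinant works out to -12*a - 234.
Setting this to zero gives a = -39/2.

a = -39/2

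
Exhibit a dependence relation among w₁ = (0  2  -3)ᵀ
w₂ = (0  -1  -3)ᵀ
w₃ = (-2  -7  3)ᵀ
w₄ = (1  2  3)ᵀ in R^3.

Set up α₁w₁ + … + α₄w₄ = 0 and solve the homogeneous system.
One solution (up to scaling) is (2, 1, 1, 2).

2w₁ + w₂ + w₃ + 2w₄ = 0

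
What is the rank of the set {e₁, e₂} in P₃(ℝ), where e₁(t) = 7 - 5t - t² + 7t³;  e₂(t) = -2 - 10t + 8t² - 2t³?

2

Pass to coordinate vectors with respect to the basis {1, t, …, t³}.
Row-reduce the 2×4 matrix with these as rows.
There are 2 pivot columns, so rank = 2.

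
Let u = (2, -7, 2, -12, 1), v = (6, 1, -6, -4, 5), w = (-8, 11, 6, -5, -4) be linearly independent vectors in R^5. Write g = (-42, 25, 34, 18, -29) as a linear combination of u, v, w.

g = -u - 4v + 2w

Since u, v, w are independent, the coefficients expressing g are uniquely determined by a linear system.
Row-reducing the augmented matrix gives the unique coefficients (c₁, c₂, c₃) = (-1, -4, 2).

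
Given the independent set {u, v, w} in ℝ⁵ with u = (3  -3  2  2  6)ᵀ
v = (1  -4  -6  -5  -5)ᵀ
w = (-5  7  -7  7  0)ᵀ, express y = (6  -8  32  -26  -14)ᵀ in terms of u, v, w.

Since u, v, w are independent, the coefficients expressing y are uniquely determined by a linear system.
Back-substitution yields (c₁, c₂, c₃) = (-4, -2, -4).

y = -4u - 2v - 4w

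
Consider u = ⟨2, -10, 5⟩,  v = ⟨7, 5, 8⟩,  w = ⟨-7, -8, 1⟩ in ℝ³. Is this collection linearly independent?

linearly independent

The matrix [u|v|w] has determinant 663.
A nonzero determinant means the columns are linearly independent.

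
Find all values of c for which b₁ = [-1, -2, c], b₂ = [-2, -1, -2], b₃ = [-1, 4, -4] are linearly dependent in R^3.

c = 0

Dependence holds iff the 3×3 matrix [b₁ b₂ b₃] is singular.
Expanding, det = -9*c.
Setting this to zero gives c = 0.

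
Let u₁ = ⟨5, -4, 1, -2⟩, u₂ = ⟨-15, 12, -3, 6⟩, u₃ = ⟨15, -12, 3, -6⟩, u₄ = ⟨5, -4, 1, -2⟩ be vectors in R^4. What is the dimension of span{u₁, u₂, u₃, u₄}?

dim = 1

Apply Gaussian elimination to the matrix whose rows are u₁, u₂, u₃, u₄.
The echelon form has 1 nonzero row, so the rank is 1.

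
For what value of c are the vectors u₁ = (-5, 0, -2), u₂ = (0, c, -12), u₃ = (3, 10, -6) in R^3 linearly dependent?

Dependence holds iff the 3×3 matrix [u₁ u₂ u₃] is singular.
Cofactor expansion gives det = 36*c - 600.
Setting this to zero gives c = 50/3.

c = 50/3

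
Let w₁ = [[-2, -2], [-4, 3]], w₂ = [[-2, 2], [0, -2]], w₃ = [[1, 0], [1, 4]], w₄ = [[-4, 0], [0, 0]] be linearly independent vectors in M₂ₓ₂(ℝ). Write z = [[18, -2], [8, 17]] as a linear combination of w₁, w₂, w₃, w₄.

Take coordinate vectors relative to {E₁₁, E₁₂, E₂₁, E₂₂}.
Solve the system with w₁, w₂, w₃, w₄ as columns and z as the right-hand side.
The system has the unique solution (α₁, …, α₄) = (-1, -2, 4, -2).

z = -w₁ - 2w₂ + 4w₃ - 2w₄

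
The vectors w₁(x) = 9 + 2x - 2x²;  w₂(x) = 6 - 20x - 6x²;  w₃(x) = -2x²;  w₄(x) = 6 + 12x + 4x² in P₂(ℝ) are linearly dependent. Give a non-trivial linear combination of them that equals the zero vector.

2w₁ - w₂ - 3w₃ - 2w₄ = 0

Take coordinates with respect to {1, x, x²}.
Set up α₁w₁ + … + α₄w₄ = 0 and solve the homogeneous system.
The free variable yields coefficients (2, -1, -3, -2) (any nonzero multiple also works).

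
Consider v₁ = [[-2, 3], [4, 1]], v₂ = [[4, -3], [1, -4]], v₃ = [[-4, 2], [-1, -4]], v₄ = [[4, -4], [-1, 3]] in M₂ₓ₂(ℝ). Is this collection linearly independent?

Write each element as a coordinate vector in ℝ⁴ using {E₁₁, E₁₂, E₂₁, E₂₂}.
The matrix [v₁|v₂|v₃|v₄] has determinant -166.
A nonzero determinant means the columns are linearly independent.

linearly independent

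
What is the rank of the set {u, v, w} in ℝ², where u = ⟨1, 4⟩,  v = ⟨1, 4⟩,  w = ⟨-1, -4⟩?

Row-reduce the 3×2 matrix with these as rows.
Exactly 1 pivot survives; hence the rank is 1.
(With 3 elements in a 2-dimensional space the rank is at most 2.)

1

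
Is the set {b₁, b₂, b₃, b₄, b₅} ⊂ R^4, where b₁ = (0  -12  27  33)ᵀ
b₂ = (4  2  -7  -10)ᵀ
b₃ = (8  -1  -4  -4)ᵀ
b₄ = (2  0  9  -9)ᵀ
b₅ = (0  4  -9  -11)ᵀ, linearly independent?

linearly dependent

There are 5 vectors in a 4-dimensional space, so they cannot be linearly independent.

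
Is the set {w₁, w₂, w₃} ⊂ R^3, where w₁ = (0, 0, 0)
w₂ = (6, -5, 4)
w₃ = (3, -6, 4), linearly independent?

One of the vectors is the zero vector, so the set is linearly dependent.

linearly dependent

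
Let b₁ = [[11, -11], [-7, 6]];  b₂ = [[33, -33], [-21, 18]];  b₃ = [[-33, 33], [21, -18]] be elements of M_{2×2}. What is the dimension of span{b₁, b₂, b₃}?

Pass to coordinate vectors with respect to the basis {E₁₁, E₁₂, E₂₁, E₂₂}.
Row-reduce the 3×4 matrix with these as rows.
There is 1 pivot column, so rank = 1.

dim = 1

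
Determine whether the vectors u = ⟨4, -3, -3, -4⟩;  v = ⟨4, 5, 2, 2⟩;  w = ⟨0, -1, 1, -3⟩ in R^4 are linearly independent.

Row-reduce the matrix whose columns are u, v, w.
The reduction yields 3 nonzero rows, so the rank is 3.
Since rank = 3 (the number of vectors), the set is linearly independent.

linearly independent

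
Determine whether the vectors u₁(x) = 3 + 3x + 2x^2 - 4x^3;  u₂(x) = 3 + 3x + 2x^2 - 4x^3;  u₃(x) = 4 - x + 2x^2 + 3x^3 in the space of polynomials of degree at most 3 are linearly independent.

Take coordinates with respect to the standard basis {1, x, …, x^3}.
Two of the vectors are equal, giving an immediate dependence.

linearly dependent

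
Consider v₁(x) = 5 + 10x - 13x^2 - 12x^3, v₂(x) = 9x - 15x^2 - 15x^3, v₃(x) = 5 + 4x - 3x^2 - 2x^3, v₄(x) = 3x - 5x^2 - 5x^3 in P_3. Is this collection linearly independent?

Take coordinates with respect to the standard basis {1, x, …, x^3}.
The matrix [v₁|v₂|v₃|v₄] has determinant 0.
A zero determinant means the columns are linearly dependent.

linearly dependent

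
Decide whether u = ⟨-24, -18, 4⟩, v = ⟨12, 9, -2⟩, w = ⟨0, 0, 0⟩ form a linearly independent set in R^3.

One of the vectors is the zero vector, so the set is linearly dependent.

linearly dependent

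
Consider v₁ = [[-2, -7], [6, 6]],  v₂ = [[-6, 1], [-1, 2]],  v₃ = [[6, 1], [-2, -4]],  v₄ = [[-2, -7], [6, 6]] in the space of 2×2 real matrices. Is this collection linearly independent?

linearly dependent

Take coordinates with respect to the standard basis {E₁₁, E₁₂, E₂₁, E₂₂}.
Two of the vectors are equal, giving an immediate dependence.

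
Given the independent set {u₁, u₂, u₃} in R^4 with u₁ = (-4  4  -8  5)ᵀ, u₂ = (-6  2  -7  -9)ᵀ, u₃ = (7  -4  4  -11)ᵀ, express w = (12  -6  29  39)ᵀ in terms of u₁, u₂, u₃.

w = -2u₁ - 3u₂ - 2u₃

Solve the system with u₁, u₂, u₃ as columns and w as the right-hand side.
The system has the unique solution (c₁, c₂, c₃) = (-2, -3, -2).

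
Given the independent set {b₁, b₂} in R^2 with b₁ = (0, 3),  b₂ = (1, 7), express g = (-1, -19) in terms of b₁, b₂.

g = -4b₁ - b₂

Write g = α₁b₁ + α₂b₂ and equate components.
Row-reducing the augmented matrix gives the unique coefficients (α₁, α₂) = (-4, -1).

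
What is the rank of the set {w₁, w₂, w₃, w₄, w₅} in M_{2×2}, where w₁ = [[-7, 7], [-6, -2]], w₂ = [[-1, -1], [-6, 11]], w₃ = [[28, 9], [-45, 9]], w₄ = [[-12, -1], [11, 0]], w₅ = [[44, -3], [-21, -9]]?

Represent each element by its coordinate vector in ℝ⁴.
Put the 4×5 matrix [w₁|w₂|w₃|w₄|w₅] into echelon form.
The echelon form has 3 nonzero rows, so the rank is 3.
(With 5 elements in a 4-dimensional space the rank is at most 4.)

rank 3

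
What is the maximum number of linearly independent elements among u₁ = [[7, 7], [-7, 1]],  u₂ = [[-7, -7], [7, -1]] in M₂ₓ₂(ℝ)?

Use coordinates relative to {E₁₁, E₁₂, E₂₁, E₂₂}.
Row-reduce the 2×4 matrix with these as rows.
Exactly 1 pivot survives; hence the rank is 1.

1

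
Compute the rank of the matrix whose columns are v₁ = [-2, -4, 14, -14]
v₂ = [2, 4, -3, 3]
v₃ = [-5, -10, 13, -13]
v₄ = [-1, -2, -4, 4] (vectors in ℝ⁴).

Put the 4×4 matrix [v₁|v₂|v₃|v₄] into echelon form.
Exactly 2 pivots survive; hence the rank is 2.

2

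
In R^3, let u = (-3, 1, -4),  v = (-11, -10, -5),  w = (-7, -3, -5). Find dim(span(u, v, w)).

3

Put the 3×3 matrix [u|v|w] into echelon form.
There are 3 pivot columns, so rank = 3.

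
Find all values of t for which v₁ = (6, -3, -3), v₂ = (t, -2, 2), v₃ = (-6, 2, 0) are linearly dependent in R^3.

t = 8

The vectors are dependent exactly when the determinant of the matrix with rows v₁, v₂, v₃ vanishes.
Expanding, det = 48 - 6*t.
This vanishes exactly when t = 8.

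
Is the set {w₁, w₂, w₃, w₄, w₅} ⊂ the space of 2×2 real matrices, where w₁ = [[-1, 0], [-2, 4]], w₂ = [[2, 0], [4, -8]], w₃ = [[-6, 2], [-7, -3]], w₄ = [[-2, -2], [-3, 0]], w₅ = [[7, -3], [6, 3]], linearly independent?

linearly dependent

Take coordinates with respect to the standard basis {E₁₁, E₁₂, E₂₁, E₂₂}.
There are 5 vectors in a 4-dimensional space, so they cannot be linearly independent.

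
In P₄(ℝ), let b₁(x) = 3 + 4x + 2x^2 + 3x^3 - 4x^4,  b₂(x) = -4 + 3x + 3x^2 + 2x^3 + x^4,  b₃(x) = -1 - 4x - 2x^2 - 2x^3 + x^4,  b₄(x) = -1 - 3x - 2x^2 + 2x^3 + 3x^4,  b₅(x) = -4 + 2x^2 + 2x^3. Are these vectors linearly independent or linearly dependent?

Take coordinates with respect to the standard basis {1, x, …, x^4}.
Form the 5×5 matrix with these as columns; its determinant is 64.
A nonzero determinant means the columns are linearly independent.

linearly independent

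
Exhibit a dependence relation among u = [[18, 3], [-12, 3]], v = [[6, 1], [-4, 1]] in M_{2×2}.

u - 3v = 0

Pass to coordinate vectors relative to the basis {E₁₁, E₁₂, E₂₁, E₂₂}.
Set up α₁u + α₂v = 0 and solve the homogeneous system.
A generator of the null space is (1, -3).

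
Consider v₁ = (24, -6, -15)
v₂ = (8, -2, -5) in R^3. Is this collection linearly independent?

linearly dependent

Row-reduce the matrix whose columns are v₁, v₂.
The reduction yields 1 nonzero row, so the rank is 1.
Since rank 1 < 2, the set is linearly dependent.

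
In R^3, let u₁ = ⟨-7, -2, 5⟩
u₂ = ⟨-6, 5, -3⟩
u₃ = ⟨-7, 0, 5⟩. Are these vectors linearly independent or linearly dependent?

linearly independent

Place the vectors as rows of a 3×3 matrix and reduce to echelon form.
The reduction yields 3 nonzero rows, so the rank is 3.
Since rank = 3 (the number of vectors), the set is linearly independent.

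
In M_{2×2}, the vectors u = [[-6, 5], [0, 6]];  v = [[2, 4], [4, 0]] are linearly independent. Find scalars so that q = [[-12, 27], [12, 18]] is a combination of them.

Identify each element with its coordinate vector in ℝ⁴ via {E₁₁, E₁₂, E₂₁, E₂₂}.
Set up the augmented matrix [u | v | q] and row-reduce.
The system has the unique solution (α₁, α₂) = (3, 3).

q = 3u + 3v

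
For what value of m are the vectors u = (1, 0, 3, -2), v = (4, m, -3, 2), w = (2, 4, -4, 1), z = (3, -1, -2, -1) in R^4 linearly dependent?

Place the vectors as rows of a 4×4 matrix; dependence ⇔ determinant zero.
Cofactor expansion gives det = 5*m - 165.
This vanishes exactly when m = 33.

m = 33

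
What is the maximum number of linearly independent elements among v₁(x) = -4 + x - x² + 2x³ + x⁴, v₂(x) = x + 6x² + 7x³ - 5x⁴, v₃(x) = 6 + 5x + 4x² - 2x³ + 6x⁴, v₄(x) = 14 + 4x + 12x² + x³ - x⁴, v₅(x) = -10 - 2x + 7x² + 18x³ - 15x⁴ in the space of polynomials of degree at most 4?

3

Represent each element by its coordinate vector in ℝ⁵.
Put the 5×5 matrix [v₁|v₂|v₃|v₄|v₅] into echelon form.
Exactly 3 pivots survive; hence the rank is 3.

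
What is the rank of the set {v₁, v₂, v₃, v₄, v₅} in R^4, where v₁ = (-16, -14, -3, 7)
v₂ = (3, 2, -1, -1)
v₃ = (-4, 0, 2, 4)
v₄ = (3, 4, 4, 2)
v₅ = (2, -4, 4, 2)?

Row-reduce the 5×4 matrix with these as rows.
There are 4 pivot columns, so rank = 4.
(With 5 elements in a 4-dimensional space the rank is at most 4.)

4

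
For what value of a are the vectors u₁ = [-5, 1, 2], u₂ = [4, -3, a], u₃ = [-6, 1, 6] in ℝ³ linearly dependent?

The vectors are dependent exactly when the determinant of the matrix with rows u₁, u₂, u₃ vanishes.
The determinant works out to 38 - a.
This vanishes exactly when a = 38.

a = 38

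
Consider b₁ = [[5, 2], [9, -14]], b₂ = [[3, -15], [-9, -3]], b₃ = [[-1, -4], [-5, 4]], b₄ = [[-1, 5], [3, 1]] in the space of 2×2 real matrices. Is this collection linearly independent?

linearly dependent

Take coordinates with respect to the standard basis {E₁₁, E₁₂, E₂₁, E₂₂}.
Place the vectors as rows of a 4×4 matrix and reduce to echelon form.
The reduction yields 2 nonzero rows, so the rank is 2.
Since rank 2 < 4, the set is linearly dependent.
Indeed 3b₁ - 2b₂ + 9b₃ = 0.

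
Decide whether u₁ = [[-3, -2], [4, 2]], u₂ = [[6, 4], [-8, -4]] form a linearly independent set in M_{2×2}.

linearly dependent

Write each element as a coordinate vector in ℝ⁴ using {E₁₁, E₁₂, E₂₁, E₂₂}.
One vector is a scalar multiple of another, so the set is dependent.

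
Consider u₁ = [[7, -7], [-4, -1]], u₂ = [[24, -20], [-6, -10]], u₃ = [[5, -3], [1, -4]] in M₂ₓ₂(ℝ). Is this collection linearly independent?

linearly dependent

Write each element as a coordinate vector in ℝ⁴ using {E₁₁, E₁₂, E₂₁, E₂₂}.
Row-reduce the matrix whose columns are u₁, u₂, u₃.
The reduction yields 2 nonzero rows, so the rank is 2.
Since rank 2 < 3, the set is linearly dependent.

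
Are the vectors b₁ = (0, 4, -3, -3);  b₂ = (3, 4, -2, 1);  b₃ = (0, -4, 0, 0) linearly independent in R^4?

linearly independent

Place the vectors as rows of a 3×4 matrix and reduce to echelon form.
The reduction yields 3 nonzero rows, so the rank is 3.
Since rank = 3 (the number of vectors), the set is linearly independent.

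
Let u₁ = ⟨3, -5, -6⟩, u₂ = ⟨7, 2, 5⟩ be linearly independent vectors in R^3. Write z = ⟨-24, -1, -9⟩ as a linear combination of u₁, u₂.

Write z = α₁u₁ + α₂u₂ and equate components.
Back-substitution yields (α₁, α₂) = (-1, -3).

z = -u₁ - 3u₂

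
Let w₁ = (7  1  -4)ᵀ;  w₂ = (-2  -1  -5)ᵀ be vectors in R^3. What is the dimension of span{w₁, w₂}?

dim = 2

Row-reduce the 2×3 matrix with these as rows.
Reduction leaves 2 leading entries, giving rank 2.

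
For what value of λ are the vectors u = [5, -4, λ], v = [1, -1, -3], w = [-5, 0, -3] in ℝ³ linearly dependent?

λ = -57/5

Dependence holds iff the 3×3 matrix [u v w] is singular.
Cofactor expansion gives det = -5*λ - 57.
Setting this to zero gives λ = -57/5.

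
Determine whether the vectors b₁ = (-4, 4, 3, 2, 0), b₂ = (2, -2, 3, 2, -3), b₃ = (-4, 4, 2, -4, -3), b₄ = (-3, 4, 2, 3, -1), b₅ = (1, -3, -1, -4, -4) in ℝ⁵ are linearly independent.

The matrix [b₁|b₂|b₃|b₄|b₅] has determinant -624.
A nonzero determinant means the columns are linearly independent.

linearly independent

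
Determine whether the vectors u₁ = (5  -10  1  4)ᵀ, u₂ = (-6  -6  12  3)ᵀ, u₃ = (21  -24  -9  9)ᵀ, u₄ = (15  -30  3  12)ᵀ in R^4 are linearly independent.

linearly dependent

One vector is a scalar multiple of another, so the set is dependent.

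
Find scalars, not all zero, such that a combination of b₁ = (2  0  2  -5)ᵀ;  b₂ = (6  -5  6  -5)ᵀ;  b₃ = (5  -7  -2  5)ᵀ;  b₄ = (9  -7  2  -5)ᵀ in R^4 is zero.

Set up α₁b₁ + … + α₄b₄ = 0 and solve the homogeneous system.
A generator of the null space is (2, 0, 1, -1).

2b₁ + b₃ - b₄ = 0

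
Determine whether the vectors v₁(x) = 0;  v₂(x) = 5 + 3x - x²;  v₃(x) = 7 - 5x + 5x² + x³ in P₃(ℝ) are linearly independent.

linearly dependent

Write each element as a coordinate vector in ℝ⁴ using {1, x, …, x³}.
One of the vectors is the zero vector, so the set is linearly dependent.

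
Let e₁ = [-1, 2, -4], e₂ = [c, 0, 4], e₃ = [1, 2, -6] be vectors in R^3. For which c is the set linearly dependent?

c = -4

Place the vectors as rows of a 3×3 matrix; dependence ⇔ determinant zero.
Cofactor expansion gives det = 4*c + 16.
Setting this to zero gives c = -4.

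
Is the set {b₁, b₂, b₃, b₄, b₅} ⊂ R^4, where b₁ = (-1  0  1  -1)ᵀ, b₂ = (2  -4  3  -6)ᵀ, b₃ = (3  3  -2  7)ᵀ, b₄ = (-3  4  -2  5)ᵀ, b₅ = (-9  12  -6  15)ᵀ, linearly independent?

linearly dependent

There are 5 vectors in a 4-dimensional space, so they cannot be linearly independent.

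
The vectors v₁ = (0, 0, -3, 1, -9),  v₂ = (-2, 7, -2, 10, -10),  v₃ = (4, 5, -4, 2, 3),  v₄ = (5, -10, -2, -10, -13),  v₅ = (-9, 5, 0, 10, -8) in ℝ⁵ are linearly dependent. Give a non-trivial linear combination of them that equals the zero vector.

2v₁ - v₃ - v₄ - v₅ = 0

Solve the homogeneous system with v₁, v₂, v₃, v₄, v₅ as columns by row-reducing the coefficient matrix.
The free variable yields coefficients (2, 0, -1, -1, -1) (any nonzero multiple also works).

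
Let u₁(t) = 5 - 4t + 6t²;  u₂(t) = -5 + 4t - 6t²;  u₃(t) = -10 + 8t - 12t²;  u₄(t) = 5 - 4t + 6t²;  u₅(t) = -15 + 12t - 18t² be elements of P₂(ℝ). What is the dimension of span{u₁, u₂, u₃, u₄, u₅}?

1

Use coordinates relative to {1, t, t²}.
Form the matrix with u₁, u₂, u₃, u₄, u₅ as columns and reduce.
There is 1 pivot column, so rank = 1.
(With 5 elements in a 3-dimensional space the rank is at most 3.)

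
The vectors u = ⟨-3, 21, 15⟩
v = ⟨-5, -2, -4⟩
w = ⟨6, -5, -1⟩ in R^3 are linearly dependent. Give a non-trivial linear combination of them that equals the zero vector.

u + 3v + 3w = 0

Row-reduce the matrix with u, v, w as columns; the null space gives the coefficients.
A generator of the null space is (1, 3, 3).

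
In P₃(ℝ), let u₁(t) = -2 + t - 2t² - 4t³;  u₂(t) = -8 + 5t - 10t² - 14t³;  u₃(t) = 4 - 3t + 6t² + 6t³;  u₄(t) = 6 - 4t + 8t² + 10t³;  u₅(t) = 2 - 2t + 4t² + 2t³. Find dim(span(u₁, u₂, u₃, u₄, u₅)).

dim = 2

Use coordinates relative to {1, t, …, t³}.
Row-reduce the 5×4 matrix with these as rows.
Exactly 2 pivots survive; hence the rank is 2.
(With 5 elements in a 4-dimensional space the rank is at most 4.)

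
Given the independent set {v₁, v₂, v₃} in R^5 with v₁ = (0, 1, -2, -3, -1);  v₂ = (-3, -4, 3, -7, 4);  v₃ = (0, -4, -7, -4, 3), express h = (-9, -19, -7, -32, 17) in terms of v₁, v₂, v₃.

Write h = α₁v₁ + … + α₃v₃ and equate components.
Row-reducing the augmented matrix gives the unique coefficients (α₁, α₂, α₃) = (1, 3, 2).

h = v₁ + 3v₂ + 2v₃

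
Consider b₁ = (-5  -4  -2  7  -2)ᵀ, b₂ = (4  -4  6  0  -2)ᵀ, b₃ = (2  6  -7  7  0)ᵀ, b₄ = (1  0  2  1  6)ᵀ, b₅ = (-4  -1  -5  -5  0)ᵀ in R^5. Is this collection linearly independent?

linearly independent

Row-reduce the matrix whose columns are b₁, b₂, b₃, b₄, b₅.
The reduction yields 5 nonzero rows, so the rank is 5.
Since rank = 5 (the number of vectors), the set is linearly independent.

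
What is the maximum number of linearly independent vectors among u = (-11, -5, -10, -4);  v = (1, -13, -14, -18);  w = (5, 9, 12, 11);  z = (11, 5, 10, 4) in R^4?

2

Row-reduce the 4×4 matrix with these as rows.
The echelon form has 2 nonzero rows, so the rank is 2.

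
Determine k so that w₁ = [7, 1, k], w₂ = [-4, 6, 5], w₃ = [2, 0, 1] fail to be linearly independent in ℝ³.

k = 14/3

The set is linearly dependent precisely when det[w₁; w₂; w₃] = 0.
Expanding, det = 56 - 12*k.
Setting this to zero gives k = 14/3.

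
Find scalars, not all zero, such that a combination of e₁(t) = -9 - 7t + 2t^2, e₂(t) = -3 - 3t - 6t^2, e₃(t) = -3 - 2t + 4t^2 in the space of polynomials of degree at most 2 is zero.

Take coordinates with respect to {1, t, t^2}.
Solve the homogeneous system with e₁, e₂, e₃ as columns by row-reducing the coefficient matrix.
A generator of the null space is (1, -1, -2).

e₁ - e₂ - 2e₃ = 0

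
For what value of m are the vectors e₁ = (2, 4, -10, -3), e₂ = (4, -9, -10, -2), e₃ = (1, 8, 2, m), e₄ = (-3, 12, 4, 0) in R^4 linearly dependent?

Place the vectors as rows of a 4×4 matrix; dependence ⇔ determinant zero.
Cofactor expansion gives det = 54 - 14*m.
This vanishes exactly when m = 27/7.

m = 27/7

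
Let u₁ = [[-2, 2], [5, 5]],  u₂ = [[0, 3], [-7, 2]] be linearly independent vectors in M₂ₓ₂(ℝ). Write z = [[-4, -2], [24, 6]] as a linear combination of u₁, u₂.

Work in coordinates with respect to the standard basis {E₁₁, E₁₂, E₂₁, E₂₂}.
Set up the augmented matrix [u₁ | u₂ | z] and row-reduce.
Back-substitution yields (α₁, α₂) = (2, -2).

z = 2u₁ - 2u₂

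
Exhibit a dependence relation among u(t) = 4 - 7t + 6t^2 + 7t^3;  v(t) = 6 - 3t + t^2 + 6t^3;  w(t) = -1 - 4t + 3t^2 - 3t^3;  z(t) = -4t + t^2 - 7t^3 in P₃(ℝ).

u - v - 2w + z = 0

Take coordinates with respect to {1, t, …, t^3}.
Row-reduce the matrix with u, v, w, z as columns; the null space gives the coefficients.
A generator of the null space is (1, -1, -2, 1).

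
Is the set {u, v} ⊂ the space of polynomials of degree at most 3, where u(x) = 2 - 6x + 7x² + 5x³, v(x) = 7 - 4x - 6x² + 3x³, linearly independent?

linearly independent

Take coordinates with respect to the standard basis {1, x, …, x³}.
Row-reduce the matrix whose columns are u, v.
The reduction yields 2 nonzero rows, so the rank is 2.
Since rank = 2 (the number of vectors), the set is linearly independent.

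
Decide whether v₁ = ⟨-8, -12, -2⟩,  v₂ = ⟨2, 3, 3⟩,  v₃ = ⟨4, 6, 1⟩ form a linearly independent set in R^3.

Form the 3×3 matrix with these as columns; its determinant is 0.
A zero determinant means the columns are linearly dependent.
Indeed v₁ + 2v₃ = 0.

linearly dependent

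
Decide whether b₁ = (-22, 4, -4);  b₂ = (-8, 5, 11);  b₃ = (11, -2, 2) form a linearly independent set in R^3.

linearly dependent

One vector is a scalar multiple of another, so the set is dependent.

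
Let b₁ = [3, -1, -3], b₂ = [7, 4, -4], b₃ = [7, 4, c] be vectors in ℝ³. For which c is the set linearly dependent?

Dependence holds iff the 3×3 matrix [b₁ b₂ b₃] is singular.
The determinant works out to 19*c + 76.
Solving 19*c + 76 = 0 yields c = -4.

c = -4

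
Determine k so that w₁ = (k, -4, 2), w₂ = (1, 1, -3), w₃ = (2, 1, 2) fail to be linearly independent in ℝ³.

k = -6

The vectors are dependent exactly when the determinant of the matrix with rows w₁, w₂, w₃ vanishes.
Cofactor expansion gives det = 5*k + 30.
This vanishes exactly when k = -6.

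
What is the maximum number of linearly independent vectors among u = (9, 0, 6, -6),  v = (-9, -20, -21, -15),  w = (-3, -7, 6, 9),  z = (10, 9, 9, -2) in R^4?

3

Put the 4×4 matrix [u|v|w|z] into echelon form.
There are 3 pivot columns, so rank = 3.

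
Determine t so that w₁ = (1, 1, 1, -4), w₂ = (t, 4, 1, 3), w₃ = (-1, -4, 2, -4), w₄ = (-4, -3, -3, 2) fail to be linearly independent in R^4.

t = 17/5

The set is linearly dependent precisely when det[w₁; w₂; w₃; w₄] = 0.
Cofactor expansion gives det = 60*t - 204.
Solving 60*t - 204 = 0 yields t = 17/5.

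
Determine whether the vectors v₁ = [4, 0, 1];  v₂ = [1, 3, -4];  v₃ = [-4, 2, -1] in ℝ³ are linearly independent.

linearly independent

Form the 3×3 matrix with these as columns; its determinant is 34.
A nonzero determinant means the columns are linearly independent.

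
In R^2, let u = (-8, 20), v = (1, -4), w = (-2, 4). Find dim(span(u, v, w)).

Put the 2×3 matrix [u|v|w] into echelon form.
There are 2 pivot columns, so rank = 2.
(With 3 elements in a 2-dimensional space the rank is at most 2.)

dim = 2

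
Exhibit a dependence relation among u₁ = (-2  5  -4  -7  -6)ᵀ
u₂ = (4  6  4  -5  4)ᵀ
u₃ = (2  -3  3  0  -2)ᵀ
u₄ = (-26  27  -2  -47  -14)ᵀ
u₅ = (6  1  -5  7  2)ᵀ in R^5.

3u₁ + u₂ - 3u₃ - u₄ - 3u₅ = 0

Set up α₁u₁ + … + α₅u₅ = 0 and solve the homogeneous system.
One solution (up to scaling) is (3, 1, -3, -1, -3).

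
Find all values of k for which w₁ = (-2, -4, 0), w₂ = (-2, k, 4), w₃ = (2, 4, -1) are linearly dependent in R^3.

The set is linearly dependent precisely when det[w₁; w₂; w₃] = 0.
Expanding, det = 2*k + 8.
Setting this to zero gives k = -4.

k = -4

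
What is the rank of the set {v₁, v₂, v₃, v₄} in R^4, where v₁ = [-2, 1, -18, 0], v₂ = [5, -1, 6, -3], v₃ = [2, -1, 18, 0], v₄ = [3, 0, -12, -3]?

Form the matrix with v₁, v₂, v₃, v₄ as columns and reduce.
Reduction leaves 2 leading entries, giving rank 2.

2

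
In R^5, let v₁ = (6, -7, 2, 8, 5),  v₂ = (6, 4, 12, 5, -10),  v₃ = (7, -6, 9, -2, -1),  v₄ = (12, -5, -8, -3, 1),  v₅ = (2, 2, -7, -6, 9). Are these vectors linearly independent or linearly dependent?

Row-reduce the matrix whose columns are v₁, v₂, v₃, v₄, v₅.
The reduction yields 5 nonzero rows, so the rank is 5.
Since rank = 5 (the number of vectors), the set is linearly independent.

linearly independent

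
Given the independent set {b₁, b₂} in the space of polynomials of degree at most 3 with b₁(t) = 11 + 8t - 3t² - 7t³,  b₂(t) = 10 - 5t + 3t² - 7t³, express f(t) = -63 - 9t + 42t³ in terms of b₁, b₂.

Work in coordinates with respect to the standard basis {1, t, …, t³}.
Solve the system with b₁, b₂ as columns and f as the right-hand side.
Row-reducing the augmented matrix gives the unique coefficients (c₁, c₂) = (-3, -3).

f = -3b₁ - 3b₂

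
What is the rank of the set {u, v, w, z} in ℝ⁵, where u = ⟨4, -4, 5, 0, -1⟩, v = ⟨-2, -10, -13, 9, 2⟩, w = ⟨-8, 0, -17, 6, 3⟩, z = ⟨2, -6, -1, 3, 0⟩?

2

Row-reduce the 4×5 matrix with these as rows.
Exactly 2 pivots survive; hence the rank is 2.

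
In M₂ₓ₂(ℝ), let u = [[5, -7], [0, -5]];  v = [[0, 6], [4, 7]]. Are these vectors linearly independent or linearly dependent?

Take coordinates with respect to the standard basis {E₁₁, E₁₂, E₂₁, E₂₂}.
Row-reduce the matrix whose columns are u, v.
The reduction yields 2 nonzero rows, so the rank is 2.
Since rank = 2 (the number of vectors), the set is linearly independent.

linearly independent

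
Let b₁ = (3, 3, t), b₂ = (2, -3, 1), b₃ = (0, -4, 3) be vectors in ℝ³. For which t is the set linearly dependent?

The vectors are dependent exactly when the determinant of the matrix with rows b₁, b₂, b₃ vanishes.
Cofactor expansion gives det = -8*t - 33.
Setting this to zero gives t = -33/8.

t = -33/8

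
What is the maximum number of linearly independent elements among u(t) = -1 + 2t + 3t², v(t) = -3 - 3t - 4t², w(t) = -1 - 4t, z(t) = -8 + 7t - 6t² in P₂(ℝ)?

Use coordinates relative to {1, t, t²}.
Put the 3×4 matrix [u|v|w|z] into echelon form.
There are 3 pivot columns, so rank = 3.
(With 4 elements in a 3-dimensional space the rank is at most 3.)

3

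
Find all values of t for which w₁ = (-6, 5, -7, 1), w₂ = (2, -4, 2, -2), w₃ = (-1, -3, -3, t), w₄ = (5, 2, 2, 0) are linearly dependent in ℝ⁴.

Place the vectors as rows of a 4×4 matrix; dependence ⇔ determinant zero.
Expanding, det = 66*t + 234.
Setting this to zero gives t = -39/11.

t = -39/11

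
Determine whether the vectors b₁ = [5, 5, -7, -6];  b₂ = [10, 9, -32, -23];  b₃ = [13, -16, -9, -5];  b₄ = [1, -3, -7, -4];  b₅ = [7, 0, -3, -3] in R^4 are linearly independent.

There are 5 vectors in a 4-dimensional space, so they cannot be linearly independent.

linearly dependent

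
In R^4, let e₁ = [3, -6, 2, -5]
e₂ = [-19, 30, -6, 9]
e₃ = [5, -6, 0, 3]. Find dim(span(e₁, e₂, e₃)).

Form the matrix with e₁, e₂, e₃ as columns and reduce.
There are 2 pivot columns, so rank = 2.

2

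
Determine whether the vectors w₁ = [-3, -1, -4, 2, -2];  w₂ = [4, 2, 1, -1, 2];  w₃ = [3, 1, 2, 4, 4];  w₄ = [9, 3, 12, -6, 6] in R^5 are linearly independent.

linearly dependent

One vector is a scalar multiple of another, so the set is dependent.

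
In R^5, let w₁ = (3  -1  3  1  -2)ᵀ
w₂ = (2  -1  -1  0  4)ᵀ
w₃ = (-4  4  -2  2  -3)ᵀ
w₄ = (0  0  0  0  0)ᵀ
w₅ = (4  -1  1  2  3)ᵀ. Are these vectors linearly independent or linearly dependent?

One of the vectors is the zero vector, so the set is linearly dependent.

linearly dependent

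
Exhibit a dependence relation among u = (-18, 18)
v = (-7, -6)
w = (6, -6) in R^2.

Row-reduce the matrix with u, v, w as columns; the null space gives the coefficients.
The free variable yields coefficients (1, 0, 3) (any nonzero multiple also works).

u + 3w = 0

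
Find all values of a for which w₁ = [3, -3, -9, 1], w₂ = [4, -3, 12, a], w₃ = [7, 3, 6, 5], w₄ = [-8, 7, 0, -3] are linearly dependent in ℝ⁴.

The set is linearly dependent precisely when det[w₁; w₂; w₃; w₄] = 0.
The determinant works out to 1065 - 639*a.
Solving 1065 - 639*a = 0 yields a = 5/3.

a = 5/3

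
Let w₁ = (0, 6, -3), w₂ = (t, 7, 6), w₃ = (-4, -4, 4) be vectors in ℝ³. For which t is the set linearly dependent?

The set is linearly dependent precisely when det[w₁; w₂; w₃] = 0.
The determinant works out to -12*t - 228.
This vanishes exactly when t = -19.

t = -19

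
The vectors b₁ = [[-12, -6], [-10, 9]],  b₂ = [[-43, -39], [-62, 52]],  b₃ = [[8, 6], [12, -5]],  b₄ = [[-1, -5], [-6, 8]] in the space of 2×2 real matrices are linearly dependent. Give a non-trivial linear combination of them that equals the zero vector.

2b₁ - b₂ - 2b₃ + 3b₄ = 0

Take coordinates with respect to {E₁₁, E₁₂, E₂₁, E₂₂}.
Row-reduce the matrix with b₁, b₂, b₃, b₄ as columns; the null space gives the coefficients.
A generator of the null space is (2, -1, -2, 3).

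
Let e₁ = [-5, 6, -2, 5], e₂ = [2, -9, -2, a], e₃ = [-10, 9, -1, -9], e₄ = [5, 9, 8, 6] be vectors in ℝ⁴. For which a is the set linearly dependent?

a = -31/5

The set is linearly dependent precisely when det[e₁; e₂; e₃; e₄] = 0.
The determinant works out to 315*a + 1953.
Setting this to zero gives a = -31/5.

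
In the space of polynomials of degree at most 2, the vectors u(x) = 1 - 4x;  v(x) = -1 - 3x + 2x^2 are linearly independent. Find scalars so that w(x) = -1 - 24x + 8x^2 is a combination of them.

Work in coordinates with respect to the standard basis {1, x, x^2}.
Write w = a₁u + a₂v and equate components.
Row-reducing the augmented matrix gives the unique coefficients (a₁, a₂) = (3, 4).

w = 3u + 4v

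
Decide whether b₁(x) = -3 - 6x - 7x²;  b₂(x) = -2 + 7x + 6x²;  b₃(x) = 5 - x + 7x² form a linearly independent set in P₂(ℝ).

linearly independent

Write each element as a coordinate vector in ℝ³ using {1, x, x²}.
Row-reduce the matrix whose columns are b₁, b₂, b₃.
The reduction yields 3 nonzero rows, so the rank is 3.
Since rank = 3 (the number of vectors), the set is linearly independent.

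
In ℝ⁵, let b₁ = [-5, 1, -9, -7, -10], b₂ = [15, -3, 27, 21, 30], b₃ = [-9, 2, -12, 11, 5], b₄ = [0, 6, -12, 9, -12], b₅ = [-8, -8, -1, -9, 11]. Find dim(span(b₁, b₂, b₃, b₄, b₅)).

Row-reduce the 5×5 matrix with these as rows.
The echelon form has 4 nonzero rows, so the rank is 4.

dim = 4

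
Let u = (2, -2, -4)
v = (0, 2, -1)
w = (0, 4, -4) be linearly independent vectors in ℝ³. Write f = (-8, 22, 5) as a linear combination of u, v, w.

f = -4u + 3v + 2w

Write f = c₁u + … + c₃w and equate components.
Back-substitution yields (c₁, c₂, c₃) = (-4, 3, 2).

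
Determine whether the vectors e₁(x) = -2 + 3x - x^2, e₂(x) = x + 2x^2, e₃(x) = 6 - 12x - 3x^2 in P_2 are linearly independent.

Take coordinates with respect to the standard basis {1, x, x^2}.
The matrix [e₁|e₂|e₃] has determinant 0.
A zero determinant means the columns are linearly dependent.

linearly dependent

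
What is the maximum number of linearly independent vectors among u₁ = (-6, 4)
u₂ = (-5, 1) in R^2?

Form the matrix with u₁, u₂ as columns and reduce.
Reduction leaves 2 leading entries, giving rank 2.

2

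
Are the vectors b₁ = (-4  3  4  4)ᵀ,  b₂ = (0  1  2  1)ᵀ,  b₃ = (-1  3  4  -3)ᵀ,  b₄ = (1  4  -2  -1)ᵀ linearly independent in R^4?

linearly independent

Place the vectors as rows of a 4×4 matrix and reduce to echelon form.
The reduction yields 4 nonzero rows, so the rank is 4.
Since rank = 4 (the number of vectors), the set is linearly independent.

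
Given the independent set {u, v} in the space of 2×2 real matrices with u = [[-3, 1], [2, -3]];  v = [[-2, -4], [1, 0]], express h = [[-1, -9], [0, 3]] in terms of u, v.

h = -u + 2v

Take coordinate vectors relative to {E₁₁, E₁₂, E₂₁, E₂₂}.
Set up the augmented matrix [u | v | h] and row-reduce.
Row-reducing the augmented matrix gives the unique coefficients (α₁, α₂) = (-1, 2).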